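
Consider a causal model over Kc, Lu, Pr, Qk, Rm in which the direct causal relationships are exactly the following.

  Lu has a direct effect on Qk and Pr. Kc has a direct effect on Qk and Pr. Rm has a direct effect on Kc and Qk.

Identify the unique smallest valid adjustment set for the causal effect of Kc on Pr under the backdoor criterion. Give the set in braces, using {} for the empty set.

Variables eligible for adjustment (non-descendants of Kc, excluding Kc and Pr): {Lu, Rm}.
Backdoor paths from Kc to Pr:
  P1: Kc <- Rm -> Qk <- Lu -> Pr
Each backdoor path contains an unconditioned collider, so every path is already blocked with the empty conditioning set:
  P1: blocked at collider Qk (neither it nor any descendant is in the conditioning set).
The empty set is therefore the unique smallest valid set.

{}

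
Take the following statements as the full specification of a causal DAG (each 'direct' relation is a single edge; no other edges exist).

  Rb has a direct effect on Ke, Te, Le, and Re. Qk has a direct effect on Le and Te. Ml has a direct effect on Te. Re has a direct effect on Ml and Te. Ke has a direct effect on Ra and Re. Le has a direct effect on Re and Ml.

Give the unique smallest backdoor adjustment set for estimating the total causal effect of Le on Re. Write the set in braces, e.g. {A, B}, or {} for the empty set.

{Rb}

Variables eligible for adjustment (non-descendants of Le, excluding Le and Re): {Ke, Qk, Ra, Rb}.
Backdoor paths from Le to Re:
  P1: Le <- Rb -> Ke -> Re
  P2: Le <- Rb -> Re
  P3: Le <- Rb -> Te <- Re
  P4: Le <- Rb -> Te <- Ml <- Re
  P5: Le <- Qk -> Te <- Rb -> Ke -> Re
  P6: Le <- Qk -> Te <- Rb -> Re
  P7: Le <- Qk -> Te <- Re
  P8: Le <- Qk -> Te <- Ml <- Re
The empty set is not sufficient: P1 (Le <- Rb -> Ke -> Re) has no collider blocking it and no conditioned non-collider, so it is open.
Try {Rb}:
  P1: blocked at fork node Rb ∈ conditioning set.
  P2: blocked at fork node Rb ∈ conditioning set.
  P3: blocked at fork node Rb ∈ conditioning set.
  P4: blocked at fork node Rb ∈ conditioning set.
  P5: blocked at collider Te (neither it nor any descendant is in the conditioning set).
  P6: blocked at collider Te (neither it nor any descendant is in the conditioning set).
  P7: blocked at collider Te (neither it nor any descendant is in the conditioning set).
  P8: blocked at collider Te (neither it nor any descendant is in the conditioning set).
{Rb} contains no descendant of Le and blocks every backdoor path.
No other singleton works — e.g. {Ke} leaves P2 open — so {Rb} is the unique smallest valid adjustment set.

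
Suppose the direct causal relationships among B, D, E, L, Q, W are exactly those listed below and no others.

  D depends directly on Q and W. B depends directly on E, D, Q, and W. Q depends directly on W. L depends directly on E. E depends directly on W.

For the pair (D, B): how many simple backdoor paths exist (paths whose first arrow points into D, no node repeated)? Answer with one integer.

6

A backdoor path from D to B is any simple undirected path whose first edge points into D (i.e. leaves D via a parent).
Parents of D: {Q, W}.
Enumerating:
  P1: D <- W -> E -> B
  P2: D <- W -> Q -> B
  P3: D <- W -> B
  P4: D <- Q <- W -> E -> B
  P5: D <- Q <- W -> B
  P6: D <- Q -> B
That exhausts the simple backdoor paths. Count: 6.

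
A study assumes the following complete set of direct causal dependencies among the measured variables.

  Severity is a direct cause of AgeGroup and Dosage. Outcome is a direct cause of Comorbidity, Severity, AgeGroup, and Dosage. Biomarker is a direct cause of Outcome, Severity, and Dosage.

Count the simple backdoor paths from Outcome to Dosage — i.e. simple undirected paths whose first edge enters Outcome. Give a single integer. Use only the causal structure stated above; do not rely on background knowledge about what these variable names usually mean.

2

A backdoor path from Outcome to Dosage is any simple undirected path whose first edge points into Outcome (i.e. leaves Outcome via a parent).
Parents of Outcome: {Biomarker}.
Enumerating:
  P1: Outcome <- Biomarker -> Severity -> Dosage
  P2: Outcome <- Biomarker -> Dosage
That exhausts the simple backdoor paths. Count: 2.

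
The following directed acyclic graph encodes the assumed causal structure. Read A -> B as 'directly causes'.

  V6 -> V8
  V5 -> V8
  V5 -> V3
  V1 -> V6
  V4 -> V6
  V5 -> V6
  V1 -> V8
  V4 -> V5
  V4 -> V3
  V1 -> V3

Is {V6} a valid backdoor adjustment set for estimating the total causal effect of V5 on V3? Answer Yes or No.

No

Backdoor paths from V5 to V3 (paths whose first edge points into V5):
  P1: V5 <- V4 -> V3
  P2: V5 <- V4 -> V6 <- V1 -> V3
  P3: V5 <- V4 -> V6 -> V8 <- V1 -> V3
Condition 1 (no descendant of V5 in the set): FAILS — V6 is a descendant of V5.
Condition 2 (every backdoor path blocked by {V6}):
  P1: open — no interior node is in the conditioning set.
  P2: open — collider(s) V6 are conditioned on (or have a conditioned descendant) and no non-collider on the path is in the set.
  P3: blocked at chain node V6 ∈ conditioning set.
{V6} does not satisfy the backdoor criterion.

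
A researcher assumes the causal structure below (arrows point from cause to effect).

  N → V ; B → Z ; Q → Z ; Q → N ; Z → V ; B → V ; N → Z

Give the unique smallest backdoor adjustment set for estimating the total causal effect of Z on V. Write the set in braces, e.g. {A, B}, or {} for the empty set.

{B, N}

Variables eligible for adjustment (non-descendants of Z, excluding Z and V): {B, N, Q}.
Backdoor paths from Z to V:
  P1: Z <- Q -> N -> V
  P2: Z <- B -> V
  P3: Z <- N -> V
The empty set is not sufficient: P1 (Z <- Q -> N -> V) has no collider blocking it and no conditioned non-collider, so it is open.
Try {B, N}:
  P1: blocked at chain node N ∈ conditioning set.
  P2: blocked at fork node B ∈ conditioning set.
  P3: blocked at fork node N ∈ conditioning set.
{B, N} contains no descendant of Z and blocks every backdoor path.
Every element of {B, N} is needed (dropping B leaves P2 open; dropping N leaves P1 open), so no proper subset is valid.
Among all size-2 subsets of the eligible variables, only {B, N} blocks every backdoor path, so it is the unique smallest valid adjustment set.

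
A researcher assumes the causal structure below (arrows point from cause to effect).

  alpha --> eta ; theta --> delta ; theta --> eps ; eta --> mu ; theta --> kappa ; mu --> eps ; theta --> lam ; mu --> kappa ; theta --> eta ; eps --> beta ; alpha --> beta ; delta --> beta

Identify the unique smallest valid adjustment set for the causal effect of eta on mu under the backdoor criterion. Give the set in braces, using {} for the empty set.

Variables eligible for adjustment (non-descendants of eta, excluding eta and mu): {alpha, delta, lam, theta}.
Backdoor paths from eta to mu:
  P1: eta <- alpha -> beta <- delta <- theta -> eps <- mu
  P2: eta <- alpha -> beta <- delta <- theta -> kappa <- mu
  P3: eta <- alpha -> beta <- eps <- theta -> kappa <- mu
  P4: eta <- alpha -> beta <- eps <- mu
  P5: eta <- theta -> delta -> beta <- eps <- mu
  P6: eta <- theta -> eps <- mu
  P7: eta <- theta -> kappa <- mu
Each backdoor path contains an unconditioned collider, so every path is already blocked with the empty conditioning set:
  P1: blocked at collider beta (neither it nor any descendant is in the conditioning set).
  P2: blocked at collider beta (neither it nor any descendant is in the conditioning set).
  P3: blocked at collider beta (neither it nor any descendant is in the conditioning set).
  P4: blocked at collider beta (neither it nor any descendant is in the conditioning set).
  P5: blocked at collider beta (neither it nor any descendant is in the conditioning set).
  P6: blocked at collider eps (neither it nor any descendant is in the conditioning set).
  P7: blocked at collider kappa (neither it nor any descendant is in the conditioning set).
The empty set is therefore the unique smallest valid set.

{}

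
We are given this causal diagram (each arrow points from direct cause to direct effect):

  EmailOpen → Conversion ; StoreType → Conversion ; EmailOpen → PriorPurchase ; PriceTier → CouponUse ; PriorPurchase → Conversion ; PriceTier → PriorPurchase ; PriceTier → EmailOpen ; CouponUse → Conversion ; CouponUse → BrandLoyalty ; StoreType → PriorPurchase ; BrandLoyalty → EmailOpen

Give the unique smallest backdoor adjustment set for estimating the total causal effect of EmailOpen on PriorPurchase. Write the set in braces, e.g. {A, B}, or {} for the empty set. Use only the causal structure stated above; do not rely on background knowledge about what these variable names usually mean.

Variables eligible for adjustment (non-descendants of EmailOpen, excluding EmailOpen and PriorPurchase): {BrandLoyalty, CouponUse, PriceTier, StoreType}.
Backdoor paths from EmailOpen to PriorPurchase:
  P1: EmailOpen <- PriceTier -> CouponUse -> Conversion <- StoreType -> PriorPurchase
  P2: EmailOpen <- PriceTier -> CouponUse -> Conversion <- PriorPurchase
  P3: EmailOpen <- PriceTier -> PriorPurchase
  P4: EmailOpen <- BrandLoyalty <- CouponUse <- PriceTier -> PriorPurchase
  P5: EmailOpen <- BrandLoyalty <- CouponUse -> Conversion <- StoreType -> PriorPurchase
  P6: EmailOpen <- BrandLoyalty <- CouponUse -> Conversion <- PriorPurchase
The empty set is not sufficient: P3 (EmailOpen <- PriceTier -> PriorPurchase) has no collider blocking it and no conditioned non-collider, so it is open.
Try {PriceTier}:
  P1: blocked at fork node PriceTier ∈ conditioning set.
  P2: blocked at fork node PriceTier ∈ conditioning set.
  P3: blocked at fork node PriceTier ∈ conditioning set.
  P4: blocked at fork node PriceTier ∈ conditioning set.
  P5: blocked at collider Conversion (neither it nor any descendant is in the conditioning set).
  P6: blocked at collider Conversion (neither it nor any descendant is in the conditioning set).
{PriceTier} contains no descendant of EmailOpen and blocks every backdoor path.
No other singleton works — e.g. {CouponUse} leaves P3 open — so {PriceTier} is the unique smallest valid adjustment set.

{PriceTier}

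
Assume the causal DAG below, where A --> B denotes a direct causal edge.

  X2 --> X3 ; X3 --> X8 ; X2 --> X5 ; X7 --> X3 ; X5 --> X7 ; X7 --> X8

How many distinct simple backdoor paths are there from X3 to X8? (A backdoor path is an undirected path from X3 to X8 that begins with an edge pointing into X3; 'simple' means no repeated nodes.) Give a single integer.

A backdoor path from X3 to X8 is any simple undirected path whose first edge points into X3 (i.e. leaves X3 via a parent).
Parents of X3: {X2, X7}.
Enumerating:
  P1: X3 <- X2 -> X5 -> X7 -> X8
  P2: X3 <- X7 -> X8
That exhausts the simple backdoor paths. Count: 2.

2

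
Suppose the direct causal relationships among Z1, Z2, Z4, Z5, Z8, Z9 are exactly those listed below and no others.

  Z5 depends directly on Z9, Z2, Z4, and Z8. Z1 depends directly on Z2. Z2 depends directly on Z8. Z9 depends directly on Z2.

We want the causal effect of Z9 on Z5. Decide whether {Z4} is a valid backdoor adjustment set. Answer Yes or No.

Backdoor paths from Z9 to Z5 (paths whose first edge points into Z9):
  P1: Z9 <- Z2 <- Z8 -> Z5
  P2: Z9 <- Z2 -> Z5
Condition 1 (no descendant of Z9 in the set): holds — descendants of Z9 are {Z5}; none are in {Z4}.
Condition 2 (every backdoor path blocked by {Z4}):
  P1: open — no interior node is in the conditioning set.
  P2: open — no interior node is in the conditioning set.
{Z4} does not satisfy the backdoor criterion.

No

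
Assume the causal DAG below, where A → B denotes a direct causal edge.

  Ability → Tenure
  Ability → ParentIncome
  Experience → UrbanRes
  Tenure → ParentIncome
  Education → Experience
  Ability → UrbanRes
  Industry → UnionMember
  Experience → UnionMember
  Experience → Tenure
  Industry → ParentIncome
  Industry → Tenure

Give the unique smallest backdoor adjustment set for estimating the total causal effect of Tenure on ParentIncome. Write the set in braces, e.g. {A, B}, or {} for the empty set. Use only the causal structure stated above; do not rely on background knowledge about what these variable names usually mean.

{Ability, Industry}

Variables eligible for adjustment (non-descendants of Tenure, excluding Tenure and ParentIncome): {Ability, Education, Experience, Industry, UnionMember, UrbanRes}.
Backdoor paths from Tenure to ParentIncome:
  P1: Tenure <- Ability -> UrbanRes <- Experience -> UnionMember <- Industry -> ParentIncome
  P2: Tenure <- Ability -> ParentIncome
  P3: Tenure <- Experience -> UrbanRes <- Ability -> ParentIncome
  P4: Tenure <- Experience -> UnionMember <- Industry -> ParentIncome
  P5: Tenure <- Industry -> ParentIncome
  P6: Tenure <- Industry -> UnionMember <- Experience -> UrbanRes <- Ability -> ParentIncome
The empty set is not sufficient: P2 (Tenure <- Ability -> ParentIncome) has no collider blocking it and no conditioned non-collider, so it is open.
Try {Ability, Industry}:
  P1: blocked at fork node Ability ∈ conditioning set.
  P2: blocked at fork node Ability ∈ conditioning set.
  P3: blocked at collider UrbanRes (neither it nor any descendant is in the conditioning set).
  P4: blocked at collider UnionMember (neither it nor any descendant is in the conditioning set).
  P5: blocked at fork node Industry ∈ conditioning set.
  P6: blocked at fork node Industry ∈ conditioning set.
{Ability, Industry} contains no descendant of Tenure and blocks every backdoor path.
Every element of {Ability, Industry} is needed (dropping Ability leaves P2 open; dropping Industry leaves P5 open), so no proper subset is valid.
Among all size-2 subsets of the eligible variables, only {Ability, Industry} blocks every backdoor path, so it is the unique smallest valid adjustment set.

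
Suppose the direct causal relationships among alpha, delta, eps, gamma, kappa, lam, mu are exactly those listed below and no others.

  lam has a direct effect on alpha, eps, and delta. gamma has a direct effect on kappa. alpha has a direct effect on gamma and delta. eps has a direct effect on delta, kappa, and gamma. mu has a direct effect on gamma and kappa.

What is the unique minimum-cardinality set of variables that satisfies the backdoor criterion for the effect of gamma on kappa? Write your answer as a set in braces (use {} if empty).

{eps, mu}

Variables eligible for adjustment (non-descendants of gamma, excluding gamma and kappa): {alpha, delta, eps, lam, mu}.
Backdoor paths from gamma to kappa:
  P1: gamma <- alpha <- lam -> eps -> kappa
  P2: gamma <- alpha <- lam -> delta <- eps -> kappa
  P3: gamma <- alpha -> delta <- lam -> eps -> kappa
  P4: gamma <- alpha -> delta <- eps -> kappa
  P5: gamma <- eps -> kappa
  P6: gamma <- mu -> kappa
The empty set is not sufficient: P1 (gamma <- alpha <- lam -> eps -> kappa) has no collider blocking it and no conditioned non-collider, so it is open.
Try {eps, mu}:
  P1: blocked at chain node eps ∈ conditioning set.
  P2: blocked at collider delta (neither it nor any descendant is in the conditioning set).
  P3: blocked at collider delta (neither it nor any descendant is in the conditioning set).
  P4: blocked at collider delta (neither it nor any descendant is in the conditioning set).
  P5: blocked at fork node eps ∈ conditioning set.
  P6: blocked at fork node mu ∈ conditioning set.
{eps, mu} contains no descendant of gamma and blocks every backdoor path.
Every element of {eps, mu} is needed (dropping eps leaves P1 open; dropping mu leaves P6 open), so no proper subset is valid.
Among all size-2 subsets of the eligible variables, only {eps, mu} blocks every backdoor path, so it is the unique smallest valid adjustment set.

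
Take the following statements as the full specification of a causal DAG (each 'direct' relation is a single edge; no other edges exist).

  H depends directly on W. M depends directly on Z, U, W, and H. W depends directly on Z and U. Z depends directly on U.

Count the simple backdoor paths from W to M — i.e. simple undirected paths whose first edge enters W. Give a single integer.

4

A backdoor path from W to M is any simple undirected path whose first edge points into W (i.e. leaves W via a parent).
Parents of W: {U, Z}.
Enumerating:
  P1: W <- U -> Z -> M
  P2: W <- U -> M
  P3: W <- Z <- U -> M
  P4: W <- Z -> M
That exhausts the simple backdoor paths. Count: 4.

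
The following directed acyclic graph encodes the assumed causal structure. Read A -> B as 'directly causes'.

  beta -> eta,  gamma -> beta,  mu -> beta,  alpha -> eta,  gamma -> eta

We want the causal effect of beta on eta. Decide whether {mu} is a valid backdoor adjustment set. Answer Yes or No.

No

Backdoor paths from beta to eta (paths whose first edge points into beta):
  P1: beta <- gamma -> eta
Condition 1 (no descendant of beta in the set): holds — descendants of beta are {eta}; none are in {mu}.
Condition 2 (every backdoor path blocked by {mu}):
  P1: open — no interior node is in the conditioning set.
{mu} does not satisfy the backdoor criterion.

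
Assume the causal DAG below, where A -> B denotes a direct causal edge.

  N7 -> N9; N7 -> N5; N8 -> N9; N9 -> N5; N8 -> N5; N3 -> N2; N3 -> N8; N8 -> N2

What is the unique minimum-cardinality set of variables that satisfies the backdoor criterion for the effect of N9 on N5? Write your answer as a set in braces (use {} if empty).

{N7, N8}

Variables eligible for adjustment (non-descendants of N9, excluding N9 and N5): {N2, N3, N7, N8}.
Backdoor paths from N9 to N5:
  P1: N9 <- N7 -> N5
  P2: N9 <- N8 -> N5
The empty set is not sufficient: P1 (N9 <- N7 -> N5) has no collider blocking it and no conditioned non-collider, so it is open.
Try {N7, N8}:
  P1: blocked at fork node N7 ∈ conditioning set.
  P2: blocked at fork node N8 ∈ conditioning set.
{N7, N8} contains no descendant of N9 and blocks every backdoor path.
Every element of {N7, N8} is needed (dropping N7 leaves P1 open; dropping N8 leaves P2 open), so no proper subset is valid.
Among all size-2 subsets of the eligible variables, only {N7, N8} blocks every backdoor path, so it is the unique smallest valid adjustment set.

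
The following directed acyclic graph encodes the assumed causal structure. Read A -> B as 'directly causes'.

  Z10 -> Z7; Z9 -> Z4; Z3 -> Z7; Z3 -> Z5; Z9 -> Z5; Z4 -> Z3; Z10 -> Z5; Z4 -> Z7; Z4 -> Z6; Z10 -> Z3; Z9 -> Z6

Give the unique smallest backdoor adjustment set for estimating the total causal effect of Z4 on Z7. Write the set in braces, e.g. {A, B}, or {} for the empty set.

{}

Variables eligible for adjustment (non-descendants of Z4, excluding Z4 and Z7): {Z10, Z9}.
Backdoor paths from Z4 to Z7:
  P1: Z4 <- Z9 -> Z5 <- Z10 -> Z3 -> Z7
  P2: Z4 <- Z9 -> Z5 <- Z10 -> Z7
  P3: Z4 <- Z9 -> Z5 <- Z3 <- Z10 -> Z7
  P4: Z4 <- Z9 -> Z5 <- Z3 -> Z7
Each backdoor path contains an unconditioned collider, so every path is already blocked with the empty conditioning set:
  P1: blocked at collider Z5 (neither it nor any descendant is in the conditioning set).
  P2: blocked at collider Z5 (neither it nor any descendant is in the conditioning set).
  P3: blocked at collider Z5 (neither it nor any descendant is in the conditioning set).
  P4: blocked at collider Z5 (neither it nor any descendant is in the conditioning set).
The empty set is therefore the unique smallest valid set.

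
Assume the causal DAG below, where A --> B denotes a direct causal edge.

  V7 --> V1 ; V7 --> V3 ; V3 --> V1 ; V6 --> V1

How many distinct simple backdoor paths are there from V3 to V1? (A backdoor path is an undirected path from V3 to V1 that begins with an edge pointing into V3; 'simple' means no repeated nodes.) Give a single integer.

1

A backdoor path from V3 to V1 is any simple undirected path whose first edge points into V3 (i.e. leaves V3 via a parent).
Parents of V3: {V7}.
Enumerating:
  P1: V3 <- V7 -> V1
That exhausts the simple backdoor paths. Count: 1.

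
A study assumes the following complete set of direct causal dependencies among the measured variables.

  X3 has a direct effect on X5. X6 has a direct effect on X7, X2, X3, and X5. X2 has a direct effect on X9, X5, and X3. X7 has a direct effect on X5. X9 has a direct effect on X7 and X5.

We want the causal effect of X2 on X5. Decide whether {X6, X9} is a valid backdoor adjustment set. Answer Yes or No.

Backdoor paths from X2 to X5 (paths whose first edge points into X2):
  P1: X2 <- X6 -> X3 -> X5
  P2: X2 <- X6 -> X7 <- X9 -> X5
  P3: X2 <- X6 -> X7 -> X5
  P4: X2 <- X6 -> X5
Condition 1 (no descendant of X2 in the set): FAILS — X9 is a descendant of X2.
Condition 2 (every backdoor path blocked by {X6, X9}):
  P1: blocked at fork node X6 ∈ conditioning set.
  P2: blocked at fork node X6 ∈ conditioning set.
  P3: blocked at fork node X6 ∈ conditioning set.
  P4: blocked at fork node X6 ∈ conditioning set.
{X6, X9} does not satisfy the backdoor criterion.

No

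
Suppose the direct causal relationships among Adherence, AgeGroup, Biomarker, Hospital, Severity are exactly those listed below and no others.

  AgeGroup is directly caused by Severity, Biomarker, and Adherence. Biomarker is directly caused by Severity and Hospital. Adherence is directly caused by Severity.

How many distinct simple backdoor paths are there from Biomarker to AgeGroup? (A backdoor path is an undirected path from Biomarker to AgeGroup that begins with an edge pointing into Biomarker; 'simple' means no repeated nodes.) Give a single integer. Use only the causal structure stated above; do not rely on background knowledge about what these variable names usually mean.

2

A backdoor path from Biomarker to AgeGroup is any simple undirected path whose first edge points into Biomarker (i.e. leaves Biomarker via a parent).
Parents of Biomarker: {Hospital, Severity}.
Enumerating:
  P1: Biomarker <- Severity -> Adherence -> AgeGroup
  P2: Biomarker <- Severity -> AgeGroup
That exhausts the simple backdoor paths. Count: 2.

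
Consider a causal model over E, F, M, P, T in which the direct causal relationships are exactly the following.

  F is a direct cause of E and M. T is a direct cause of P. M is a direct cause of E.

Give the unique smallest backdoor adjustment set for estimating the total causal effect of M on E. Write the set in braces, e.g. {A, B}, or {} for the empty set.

Variables eligible for adjustment (non-descendants of M, excluding M and E): {F, P, T}.
Backdoor paths from M to E:
  P1: M <- F -> E
The empty set is not sufficient: P1 (M <- F -> E) has no collider blocking it and no conditioned non-collider, so it is open.
Try {F}:
  P1: blocked at fork node F ∈ conditioning set.
{F} contains no descendant of M and blocks every backdoor path.
No other singleton works — e.g. {T} leaves P1 open — so {F} is the unique smallest valid adjustment set.

{F}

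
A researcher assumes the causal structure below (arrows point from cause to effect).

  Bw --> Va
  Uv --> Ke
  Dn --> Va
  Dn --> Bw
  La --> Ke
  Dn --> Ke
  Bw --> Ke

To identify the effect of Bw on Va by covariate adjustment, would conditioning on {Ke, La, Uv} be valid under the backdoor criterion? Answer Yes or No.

No

Backdoor paths from Bw to Va (paths whose first edge points into Bw):
  P1: Bw <- Dn -> Va
Condition 1 (no descendant of Bw in the set): FAILS — Ke is a descendant of Bw.
Condition 2 (every backdoor path blocked by {Ke, La, Uv}):
  P1: open — no interior node is in the conditioning set.
{Ke, La, Uv} does not satisfy the backdoor criterion.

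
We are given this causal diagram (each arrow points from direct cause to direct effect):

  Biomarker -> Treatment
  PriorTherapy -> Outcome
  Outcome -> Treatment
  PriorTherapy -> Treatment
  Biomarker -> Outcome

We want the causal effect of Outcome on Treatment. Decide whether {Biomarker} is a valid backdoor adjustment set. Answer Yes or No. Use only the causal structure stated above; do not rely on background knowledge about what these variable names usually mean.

No

Backdoor paths from Outcome to Treatment (paths whose first edge points into Outcome):
  P1: Outcome <- PriorTherapy -> Treatment
  P2: Outcome <- Biomarker -> Treatment
Condition 1 (no descendant of Outcome in the set): holds — descendants of Outcome are {Treatment}; none are in {Biomarker}.
Condition 2 (every backdoor path blocked by {Biomarker}):
  P1: open — no interior node is in the conditioning set.
  P2: blocked at fork node Biomarker ∈ conditioning set.
{Biomarker} does not satisfy the backdoor criterion.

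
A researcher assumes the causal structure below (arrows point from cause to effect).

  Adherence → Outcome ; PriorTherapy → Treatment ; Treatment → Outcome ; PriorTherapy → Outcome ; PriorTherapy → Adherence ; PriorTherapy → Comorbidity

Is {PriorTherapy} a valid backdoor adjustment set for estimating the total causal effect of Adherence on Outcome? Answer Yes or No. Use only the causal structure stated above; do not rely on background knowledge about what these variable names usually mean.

Yes

Backdoor paths from Adherence to Outcome (paths whose first edge points into Adherence):
  P1: Adherence <- PriorTherapy -> Treatment -> Outcome
  P2: Adherence <- PriorTherapy -> Outcome
Condition 1 (no descendant of Adherence in the set): holds — descendants of Adherence are {Outcome}; none are in {PriorTherapy}.
Condition 2 (every backdoor path blocked by {PriorTherapy}):
  P1: blocked at fork node PriorTherapy ∈ conditioning set.
  P2: blocked at fork node PriorTherapy ∈ conditioning set.
{PriorTherapy} satisfies the backdoor criterion.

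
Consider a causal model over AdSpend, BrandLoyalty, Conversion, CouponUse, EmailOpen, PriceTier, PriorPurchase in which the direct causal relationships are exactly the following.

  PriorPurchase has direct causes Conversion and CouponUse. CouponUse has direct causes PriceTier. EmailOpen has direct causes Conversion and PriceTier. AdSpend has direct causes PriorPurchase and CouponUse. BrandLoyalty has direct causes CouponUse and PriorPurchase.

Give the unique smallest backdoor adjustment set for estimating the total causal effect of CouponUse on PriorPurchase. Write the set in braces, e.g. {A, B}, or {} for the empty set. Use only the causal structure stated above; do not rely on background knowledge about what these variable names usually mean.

{}

Variables eligible for adjustment (non-descendants of CouponUse, excluding CouponUse and PriorPurchase): {Conversion, EmailOpen, PriceTier}.
Backdoor paths from CouponUse to PriorPurchase:
  P1: CouponUse <- PriceTier -> EmailOpen <- Conversion -> PriorPurchase
Each backdoor path contains an unconditioned collider, so every path is already blocked with the empty conditioning set:
  P1: blocked at collider EmailOpen (neither it nor any descendant is in the conditioning set).
The empty set is therefore the unique smallest valid set.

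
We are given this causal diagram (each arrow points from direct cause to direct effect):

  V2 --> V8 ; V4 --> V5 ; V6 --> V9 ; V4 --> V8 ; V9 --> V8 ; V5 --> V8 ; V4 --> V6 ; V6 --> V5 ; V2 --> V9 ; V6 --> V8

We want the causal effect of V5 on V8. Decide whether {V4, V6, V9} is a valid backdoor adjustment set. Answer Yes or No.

Backdoor paths from V5 to V8 (paths whose first edge points into V5):
  P1: V5 <- V4 -> V6 -> V9 <- V2 -> V8
  P2: V5 <- V4 -> V6 -> V9 -> V8
  P3: V5 <- V4 -> V6 -> V8
  P4: V5 <- V4 -> V8
  P5: V5 <- V6 <- V4 -> V8
  P6: V5 <- V6 -> V9 <- V2 -> V8
  P7: V5 <- V6 -> V9 -> V8
  P8: V5 <- V6 -> V8
Condition 1 (no descendant of V5 in the set): holds — descendants of V5 are {V8}; none are in {V4, V6, V9}.
Condition 2 (every backdoor path blocked by {V4, V6, V9}):
  P1: blocked at fork node V4 ∈ conditioning set.
  P2: blocked at fork node V4 ∈ conditioning set.
  P3: blocked at fork node V4 ∈ conditioning set.
  P4: blocked at fork node V4 ∈ conditioning set.
  P5: blocked at chain node V6 ∈ conditioning set.
  P6: blocked at fork node V6 ∈ conditioning set.
  P7: blocked at fork node V6 ∈ conditioning set.
  P8: blocked at fork node V6 ∈ conditioning set.
{V4, V6, V9} satisfies the backdoor criterion.

Yes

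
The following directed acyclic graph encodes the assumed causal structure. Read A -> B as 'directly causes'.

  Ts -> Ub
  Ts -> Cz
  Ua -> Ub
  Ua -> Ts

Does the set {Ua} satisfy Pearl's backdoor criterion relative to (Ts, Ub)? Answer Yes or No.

Backdoor paths from Ts to Ub (paths whose first edge points into Ts):
  P1: Ts <- Ua -> Ub
Condition 1 (no descendant of Ts in the set): holds — descendants of Ts are {Cz, Ub}; none are in {Ua}.
Condition 2 (every backdoor path blocked by {Ua}):
  P1: blocked at fork node Ua ∈ conditioning set.
{Ua} satisfies the backdoor criterion.

Yes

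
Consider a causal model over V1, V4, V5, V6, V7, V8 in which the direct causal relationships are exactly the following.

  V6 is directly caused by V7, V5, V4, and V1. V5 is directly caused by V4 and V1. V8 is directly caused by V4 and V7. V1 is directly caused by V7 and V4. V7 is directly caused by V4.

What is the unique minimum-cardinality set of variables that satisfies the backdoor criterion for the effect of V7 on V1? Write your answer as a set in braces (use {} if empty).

Variables eligible for adjustment (non-descendants of V7, excluding V7 and V1): {V4}.
Backdoor paths from V7 to V1:
  P1: V7 <- V4 -> V1
  P2: V7 <- V4 -> V5 <- V1
  P3: V7 <- V4 -> V5 -> V6 <- V1
  P4: V7 <- V4 -> V6 <- V1
  P5: V7 <- V4 -> V6 <- V5 <- V1
The empty set is not sufficient: P1 (V7 <- V4 -> V1) has no collider blocking it and no conditioned non-collider, so it is open.
Try {V4}:
  P1: blocked at fork node V4 ∈ conditioning set.
  P2: blocked at fork node V4 ∈ conditioning set.
  P3: blocked at fork node V4 ∈ conditioning set.
  P4: blocked at fork node V4 ∈ conditioning set.
  P5: blocked at fork node V4 ∈ conditioning set.
{V4} contains no descendant of V7 and blocks every backdoor path.
{V4} is the unique smallest valid adjustment set.

{V4}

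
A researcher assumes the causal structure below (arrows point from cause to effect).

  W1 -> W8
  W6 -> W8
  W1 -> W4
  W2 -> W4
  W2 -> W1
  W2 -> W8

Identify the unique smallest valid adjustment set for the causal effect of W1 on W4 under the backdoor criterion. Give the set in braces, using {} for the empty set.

{W2}

Variables eligible for adjustment (non-descendants of W1, excluding W1 and W4): {W2, W6}.
Backdoor paths from W1 to W4:
  P1: W1 <- W2 -> W4
The empty set is not sufficient: P1 (W1 <- W2 -> W4) has no collider blocking it and no conditioned non-collider, so it is open.
Try {W2}:
  P1: blocked at fork node W2 ∈ conditioning set.
{W2} contains no descendant of W1 and blocks every backdoor path.
No other singleton works — e.g. {W6} leaves P1 open — so {W2} is the unique smallest valid adjustment set.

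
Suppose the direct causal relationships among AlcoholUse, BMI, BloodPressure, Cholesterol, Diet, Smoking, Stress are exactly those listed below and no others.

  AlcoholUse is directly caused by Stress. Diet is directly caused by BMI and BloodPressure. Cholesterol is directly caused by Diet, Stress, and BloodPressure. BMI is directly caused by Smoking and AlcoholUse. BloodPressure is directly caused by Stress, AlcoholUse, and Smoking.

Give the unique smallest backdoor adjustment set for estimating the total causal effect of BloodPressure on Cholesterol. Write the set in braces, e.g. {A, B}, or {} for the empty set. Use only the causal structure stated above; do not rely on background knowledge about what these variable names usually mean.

Variables eligible for adjustment (non-descendants of BloodPressure, excluding BloodPressure and Cholesterol): {AlcoholUse, BMI, Smoking, Stress}.
Backdoor paths from BloodPressure to Cholesterol:
  P1: BloodPressure <- Smoking -> BMI <- AlcoholUse <- Stress -> Cholesterol
  P2: BloodPressure <- Smoking -> BMI -> Diet -> Cholesterol
  P3: BloodPressure <- Stress -> AlcoholUse -> BMI -> Diet -> Cholesterol
  P4: BloodPressure <- Stress -> Cholesterol
  P5: BloodPressure <- AlcoholUse <- Stress -> Cholesterol
  P6: BloodPressure <- AlcoholUse -> BMI -> Diet -> Cholesterol
The empty set is not sufficient: P2 (BloodPressure <- Smoking -> BMI -> Diet -> Cholesterol) has no collider blocking it and no conditioned non-collider, so it is open.
Try {BMI, Stress}:
  P1: blocked at fork node Stress ∈ conditioning set.
  P2: blocked at chain node BMI ∈ conditioning set.
  P3: blocked at fork node Stress ∈ conditioning set.
  P4: blocked at fork node Stress ∈ conditioning set.
  P5: blocked at fork node Stress ∈ conditioning set.
  P6: blocked at chain node BMI ∈ conditioning set.
{BMI, Stress} contains no descendant of BloodPressure and blocks every backdoor path.
Every element of {BMI, Stress} is needed (dropping BMI leaves P2 open; dropping Stress leaves P1 open), so no proper subset is valid.
Among all size-2 subsets of the eligible variables, only {BMI, Stress} blocks every backdoor path, so it is the unique smallest valid adjustment set.

{BMI, Stress}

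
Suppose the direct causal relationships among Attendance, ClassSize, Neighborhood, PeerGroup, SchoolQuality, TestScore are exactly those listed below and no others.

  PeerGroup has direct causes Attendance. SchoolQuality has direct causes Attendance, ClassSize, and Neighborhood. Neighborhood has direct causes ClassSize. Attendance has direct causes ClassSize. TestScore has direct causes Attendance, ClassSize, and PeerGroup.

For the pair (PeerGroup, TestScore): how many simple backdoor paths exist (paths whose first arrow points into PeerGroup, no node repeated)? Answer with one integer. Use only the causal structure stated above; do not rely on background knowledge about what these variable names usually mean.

4

A backdoor path from PeerGroup to TestScore is any simple undirected path whose first edge points into PeerGroup (i.e. leaves PeerGroup via a parent).
Parents of PeerGroup: {Attendance}.
Enumerating:
  P1: PeerGroup <- Attendance <- ClassSize -> TestScore
  P2: PeerGroup <- Attendance -> SchoolQuality <- ClassSize -> TestScore
  P3: PeerGroup <- Attendance -> SchoolQuality <- Neighborhood <- ClassSize -> TestScore
  P4: PeerGroup <- Attendance -> TestScore
That exhausts the simple backdoor paths. Count: 4.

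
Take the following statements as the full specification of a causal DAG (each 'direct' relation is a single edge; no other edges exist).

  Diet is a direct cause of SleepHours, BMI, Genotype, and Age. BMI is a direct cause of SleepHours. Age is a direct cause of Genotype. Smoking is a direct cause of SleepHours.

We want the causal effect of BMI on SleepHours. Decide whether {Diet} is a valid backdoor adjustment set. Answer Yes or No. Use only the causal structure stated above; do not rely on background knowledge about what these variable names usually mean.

Yes

Backdoor paths from BMI to SleepHours (paths whose first edge points into BMI):
  P1: BMI <- Diet -> SleepHours
Condition 1 (no descendant of BMI in the set): holds — descendants of BMI are {SleepHours}; none are in {Diet}.
Condition 2 (every backdoor path blocked by {Diet}):
  P1: blocked at fork node Diet ∈ conditioning set.
{Diet} satisfies the backdoor criterion.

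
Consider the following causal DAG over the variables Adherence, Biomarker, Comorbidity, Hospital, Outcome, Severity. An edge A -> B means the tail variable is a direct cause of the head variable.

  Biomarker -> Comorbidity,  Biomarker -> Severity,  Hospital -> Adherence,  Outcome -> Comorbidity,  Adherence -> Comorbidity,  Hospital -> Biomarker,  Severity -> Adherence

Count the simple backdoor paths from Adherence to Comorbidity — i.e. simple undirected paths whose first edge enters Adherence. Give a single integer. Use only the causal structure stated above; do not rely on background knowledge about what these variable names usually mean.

2

A backdoor path from Adherence to Comorbidity is any simple undirected path whose first edge points into Adherence (i.e. leaves Adherence via a parent).
Parents of Adherence: {Hospital, Severity}.
Enumerating:
  P1: Adherence <- Hospital -> Biomarker -> Comorbidity
  P2: Adherence <- Severity <- Biomarker -> Comorbidity
That exhausts the simple backdoor paths. Count: 2.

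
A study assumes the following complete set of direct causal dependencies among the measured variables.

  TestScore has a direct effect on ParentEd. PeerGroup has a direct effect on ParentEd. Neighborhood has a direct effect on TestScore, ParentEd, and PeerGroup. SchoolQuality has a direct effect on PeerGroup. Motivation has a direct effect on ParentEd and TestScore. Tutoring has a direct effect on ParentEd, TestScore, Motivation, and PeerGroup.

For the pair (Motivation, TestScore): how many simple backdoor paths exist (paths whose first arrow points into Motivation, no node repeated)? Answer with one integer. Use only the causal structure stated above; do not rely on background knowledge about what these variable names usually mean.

A backdoor path from Motivation to TestScore is any simple undirected path whose first edge points into Motivation (i.e. leaves Motivation via a parent).
Parents of Motivation: {Tutoring}.
Enumerating:
  P1: Motivation <- Tutoring -> PeerGroup <- Neighborhood -> TestScore
  P2: Motivation <- Tutoring -> PeerGroup <- Neighborhood -> ParentEd <- TestScore
  P3: Motivation <- Tutoring -> PeerGroup -> ParentEd <- Neighborhood -> TestScore
  P4: Motivation <- Tutoring -> PeerGroup -> ParentEd <- TestScore
  P5: Motivation <- Tutoring -> TestScore
  P6: Motivation <- Tutoring -> ParentEd <- Neighborhood -> TestScore
  P7: Motivation <- Tutoring -> ParentEd <- PeerGroup <- Neighborhood -> TestScore
  P8: Motivation <- Tutoring -> ParentEd <- TestScore
That exhausts the simple backdoor paths. Count: 8.

8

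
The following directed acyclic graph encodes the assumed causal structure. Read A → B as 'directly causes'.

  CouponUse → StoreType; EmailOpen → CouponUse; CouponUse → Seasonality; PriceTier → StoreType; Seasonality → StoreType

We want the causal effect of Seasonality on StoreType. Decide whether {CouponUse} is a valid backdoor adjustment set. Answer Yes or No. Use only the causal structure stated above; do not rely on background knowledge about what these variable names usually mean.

Yes

Backdoor paths from Seasonality to StoreType (paths whose first edge points into Seasonality):
  P1: Seasonality <- CouponUse -> StoreType
Condition 1 (no descendant of Seasonality in the set): holds — descendants of Seasonality are {StoreType}; none are in {CouponUse}.
Condition 2 (every backdoor path blocked by {CouponUse}):
  P1: blocked at fork node CouponUse ∈ conditioning set.
{CouponUse} satisfies the backdoor criterion.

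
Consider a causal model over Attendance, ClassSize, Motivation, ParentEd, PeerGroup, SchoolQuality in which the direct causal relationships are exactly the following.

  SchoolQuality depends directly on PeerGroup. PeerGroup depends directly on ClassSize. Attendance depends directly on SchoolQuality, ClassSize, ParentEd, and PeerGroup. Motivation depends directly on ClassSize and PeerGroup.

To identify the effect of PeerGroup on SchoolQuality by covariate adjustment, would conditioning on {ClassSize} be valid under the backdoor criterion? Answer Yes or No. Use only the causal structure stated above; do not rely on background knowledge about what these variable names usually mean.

Yes

Backdoor paths from PeerGroup to SchoolQuality (paths whose first edge points into PeerGroup):
  P1: PeerGroup <- ClassSize -> Attendance <- SchoolQuality
Condition 1 (no descendant of PeerGroup in the set): holds — descendants of PeerGroup are {Attendance, Motivation, SchoolQuality}; none are in {ClassSize}.
Condition 2 (every backdoor path blocked by {ClassSize}):
  P1: blocked at fork node ClassSize ∈ conditioning set.
{ClassSize} satisfies the backdoor criterion.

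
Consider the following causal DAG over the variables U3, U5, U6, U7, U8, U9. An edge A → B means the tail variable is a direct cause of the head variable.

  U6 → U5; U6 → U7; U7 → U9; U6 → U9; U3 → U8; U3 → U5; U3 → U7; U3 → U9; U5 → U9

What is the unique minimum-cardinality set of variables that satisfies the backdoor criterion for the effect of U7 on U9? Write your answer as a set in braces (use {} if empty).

Variables eligible for adjustment (non-descendants of U7, excluding U7 and U9): {U3, U5, U6, U8}.
Backdoor paths from U7 to U9:
  P1: U7 <- U3 -> U5 <- U6 -> U9
  P2: U7 <- U3 -> U5 -> U9
  P3: U7 <- U3 -> U9
  P4: U7 <- U6 -> U5 <- U3 -> U9
  P5: U7 <- U6 -> U5 -> U9
  P6: U7 <- U6 -> U9
The empty set is not sufficient: P2 (U7 <- U3 -> U5 -> U9) has no collider blocking it and no conditioned non-collider, so it is open.
Try {U3, U6}:
  P1: blocked at fork node U3 ∈ conditioning set.
  P2: blocked at fork node U3 ∈ conditioning set.
  P3: blocked at fork node U3 ∈ conditioning set.
  P4: blocked at fork node U6 ∈ conditioning set.
  P5: blocked at fork node U6 ∈ conditioning set.
  P6: blocked at fork node U6 ∈ conditioning set.
{U3, U6} contains no descendant of U7 and blocks every backdoor path.
Every element of {U3, U6} is needed (dropping U3 leaves P2 open; dropping U6 leaves P5 open), so no proper subset is valid.
Among all size-2 subsets of the eligible variables, only {U3, U6} blocks every backdoor path, so it is the unique smallest valid adjustment set.

{U3, U6}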